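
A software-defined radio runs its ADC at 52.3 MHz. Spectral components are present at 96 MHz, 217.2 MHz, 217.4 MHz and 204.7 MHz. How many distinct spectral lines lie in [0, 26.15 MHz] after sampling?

fs/2 = 26.15 MHz.
96 MHz mod fs = 43.7 MHz.
43.7 MHz > fs/2 = 26.15 MHz, folds to fs − 43.7 MHz = 8.6 MHz.
217.2 MHz mod fs = 8 MHz.
8 MHz ≤ fs/2 = 26.15 MHz, appears at 8 MHz.
217.4 MHz mod fs = 8.2 MHz.
8.2 MHz ≤ fs/2 = 26.15 MHz, appears at 8.2 MHz.
204.7 MHz mod fs = 47.8 MHz.
47.8 MHz > fs/2 = 26.15 MHz, folds to fs − 47.8 MHz = 4.5 MHz.
Distinct values: {4.5 MHz, 8 MHz, 8.2 MHz, 8.6 MHz} → 4.

4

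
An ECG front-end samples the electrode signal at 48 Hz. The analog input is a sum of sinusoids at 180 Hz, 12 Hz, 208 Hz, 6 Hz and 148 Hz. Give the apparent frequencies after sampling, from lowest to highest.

fs/2 = 24 Hz.
180 Hz mod fs = 36 Hz.
36 Hz > fs/2 = 24 Hz, folds to fs − 36 Hz = 12 Hz.
12 Hz ≤ fs/2 = 24 Hz, passes unchanged.
208 Hz mod fs = 16 Hz.
16 Hz ≤ fs/2 = 24 Hz, appears at 16 Hz.
6 Hz ≤ fs/2 = 24 Hz, passes unchanged.
148 Hz mod fs = 4 Hz.
4 Hz ≤ fs/2 = 24 Hz, appears at 4 Hz.
Distinct values: {4 Hz, 6 Hz, 12 Hz, 16 Hz}.

4 Hz, 6 Hz, 12 Hz, 16 Hz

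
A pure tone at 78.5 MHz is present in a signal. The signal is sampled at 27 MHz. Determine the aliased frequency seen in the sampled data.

2.5 MHz

78.5 MHz mod fs = 24.5 MHz.
24.5 MHz > fs/2 = 13.5 MHz, folds to fs − 24.5 MHz = 2.5 MHz.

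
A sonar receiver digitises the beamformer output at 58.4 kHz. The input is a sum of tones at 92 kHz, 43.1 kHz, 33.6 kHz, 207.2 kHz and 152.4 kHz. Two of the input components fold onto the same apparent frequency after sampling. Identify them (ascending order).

fs/2 = 29.2 kHz.
92 kHz mod fs = 33.6 kHz.
33.6 kHz > fs/2 = 29.2 kHz, folds to fs − 33.6 kHz = 24.8 kHz.
43.1 kHz > fs/2 = 29.2 kHz, folds to fs − 43.1 kHz = 15.3 kHz.
33.6 kHz > fs/2 = 29.2 kHz, folds to fs − 33.6 kHz = 24.8 kHz.
207.2 kHz mod fs = 32 kHz.
32 kHz > fs/2 = 29.2 kHz, folds to fs − 32 kHz = 26.4 kHz.
152.4 kHz mod fs = 35.6 kHz.
35.6 kHz > fs/2 = 29.2 kHz, folds to fs − 35.6 kHz = 22.8 kHz.
33.6 kHz and 92 kHz both map to 24.8 kHz.

33.6 kHz, 92 kHz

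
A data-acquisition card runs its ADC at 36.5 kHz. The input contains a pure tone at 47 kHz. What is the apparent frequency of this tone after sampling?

10.5 kHz

47 kHz mod fs = 10.5 kHz.
10.5 kHz ≤ fs/2 = 18.25 kHz, appears at 10.5 kHz.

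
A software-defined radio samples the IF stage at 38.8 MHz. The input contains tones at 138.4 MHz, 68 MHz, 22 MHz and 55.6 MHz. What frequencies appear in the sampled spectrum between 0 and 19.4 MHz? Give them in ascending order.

fs/2 = 19.4 MHz.
138.4 MHz mod fs = 22 MHz.
22 MHz > fs/2 = 19.4 MHz, folds to fs − 22 MHz = 16.8 MHz.
68 MHz mod fs = 29.2 MHz.
29.2 MHz > fs/2 = 19.4 MHz, folds to fs − 29.2 MHz = 9.6 MHz.
22 MHz > fs/2 = 19.4 MHz, folds to fs − 22 MHz = 16.8 MHz.
55.6 MHz mod fs = 16.8 MHz.
16.8 MHz ≤ fs/2 = 19.4 MHz, appears at 16.8 MHz.
Distinct values: {9.6 MHz, 16.8 MHz}.

9.6 MHz, 16.8 MHz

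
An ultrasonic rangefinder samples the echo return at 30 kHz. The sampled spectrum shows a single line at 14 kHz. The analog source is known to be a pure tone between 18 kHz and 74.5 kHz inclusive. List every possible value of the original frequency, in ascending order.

44 kHz, 46 kHz, 74 kHz

Frequencies that alias to 14 kHz are k·fs ± 14 kHz for integer k ≥ 0.
k=0: 14 kHz.
k=1: 16 kHz, 44 kHz.
k=2: 46 kHz, 74 kHz.
k=3: 76 kHz, 104 kHz.
Within [18 kHz, 74.5 kHz]: 44 kHz, 46 kHz, 74 kHz.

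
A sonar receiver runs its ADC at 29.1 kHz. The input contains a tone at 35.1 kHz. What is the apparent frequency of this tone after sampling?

35.1 kHz mod fs = 6 kHz.
6 kHz ≤ fs/2 = 14.55 kHz, appears at 6 kHz.

6 kHz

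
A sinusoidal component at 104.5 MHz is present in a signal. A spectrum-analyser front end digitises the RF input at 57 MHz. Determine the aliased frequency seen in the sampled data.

9.5 MHz

104.5 MHz mod fs = 47.5 MHz.
47.5 MHz > fs/2 = 28.5 MHz, folds to fs − 47.5 MHz = 9.5 MHz.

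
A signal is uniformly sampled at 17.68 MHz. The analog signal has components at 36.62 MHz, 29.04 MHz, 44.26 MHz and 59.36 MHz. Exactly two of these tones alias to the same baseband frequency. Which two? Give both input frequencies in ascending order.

fs/2 = 8.84 MHz.
36.62 MHz mod fs = 1.26 MHz.
1.26 MHz ≤ fs/2 = 8.84 MHz, appears at 1.26 MHz.
29.04 MHz mod fs = 11.36 MHz.
11.36 MHz > fs/2 = 8.84 MHz, folds to fs − 11.36 MHz = 6.32 MHz.
44.26 MHz mod fs = 8.9 MHz.
8.9 MHz > fs/2 = 8.84 MHz, folds to fs − 8.9 MHz = 8.78 MHz.
59.36 MHz mod fs = 6.32 MHz.
6.32 MHz ≤ fs/2 = 8.84 MHz, appears at 6.32 MHz.
29.04 MHz and 59.36 MHz both map to 6.32 MHz.

29.04 MHz, 59.36 MHz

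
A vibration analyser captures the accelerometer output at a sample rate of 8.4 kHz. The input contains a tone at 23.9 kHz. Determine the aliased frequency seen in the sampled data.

23.9 kHz mod fs = 7.1 kHz.
7.1 kHz > fs/2 = 4.2 kHz, folds to fs − 7.1 kHz = 1.3 kHz.

1.3 kHz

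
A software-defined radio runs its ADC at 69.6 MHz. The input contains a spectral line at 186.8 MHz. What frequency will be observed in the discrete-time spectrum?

22 MHz

186.8 MHz mod fs = 47.6 MHz.
47.6 MHz > fs/2 = 34.8 MHz, folds to fs − 47.6 MHz = 22 MHz.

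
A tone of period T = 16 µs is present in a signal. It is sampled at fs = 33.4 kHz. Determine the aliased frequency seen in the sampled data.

T = 16 µs → f = 1/T = 62.5 kHz.
62.5 kHz mod fs = 29.1 kHz.
29.1 kHz > fs/2 = 16.7 kHz, folds to fs − 29.1 kHz = 4.3 kHz.

4.3 kHz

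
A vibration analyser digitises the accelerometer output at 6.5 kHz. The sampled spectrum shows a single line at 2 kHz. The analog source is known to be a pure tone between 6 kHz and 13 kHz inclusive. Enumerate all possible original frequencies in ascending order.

8.5 kHz, 11 kHz

Frequencies that alias to 2 kHz are k·fs ± 2 kHz for integer k ≥ 0.
k=0: 2 kHz.
k=1: 4.5 kHz, 8.5 kHz.
k=2: 11 kHz, 15 kHz.
k=3: 17.5 kHz, 21.5 kHz.
Within [6 kHz, 13 kHz]: 8.5 kHz, 11 kHz.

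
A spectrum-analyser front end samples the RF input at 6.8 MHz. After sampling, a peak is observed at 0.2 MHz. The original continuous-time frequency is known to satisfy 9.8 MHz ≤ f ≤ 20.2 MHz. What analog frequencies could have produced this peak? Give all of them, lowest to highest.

13.4 MHz, 13.8 MHz, 20.2 MHz

Frequencies that alias to 0.2 MHz are k·fs ± 0.2 MHz for integer k ≥ 0.
k=0: 0.2 MHz.
k=1: 6.6 MHz, 7 MHz.
k=2: 13.4 MHz, 13.8 MHz.
k=3: 20.2 MHz, 20.6 MHz.
k=4: 27 MHz, 27.4 MHz.
Within [9.8 MHz, 20.2 MHz]: 13.4 MHz, 13.8 MHz, 20.2 MHz.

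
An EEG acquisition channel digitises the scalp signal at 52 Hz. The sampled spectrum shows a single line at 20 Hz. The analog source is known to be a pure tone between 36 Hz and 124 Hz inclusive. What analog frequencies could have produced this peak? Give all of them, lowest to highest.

Frequencies that alias to 20 Hz are k·fs ± 20 Hz for integer k ≥ 0.
k=0: 20 Hz.
k=1: 32 Hz, 72 Hz.
k=2: 84 Hz, 124 Hz.
k=3: 136 Hz, 176 Hz.
Within [36 Hz, 124 Hz]: 72 Hz, 84 Hz, 124 Hz.

72 Hz, 84 Hz, 124 Hz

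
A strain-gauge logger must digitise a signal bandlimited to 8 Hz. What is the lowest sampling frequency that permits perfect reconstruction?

Nyquist rate = 2 × 8 Hz = 16 Hz.

16 Hz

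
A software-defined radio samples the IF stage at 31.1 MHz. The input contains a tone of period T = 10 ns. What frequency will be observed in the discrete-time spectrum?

T = 10 ns → f = 1/T = 100 MHz.
100 MHz mod fs = 6.7 MHz.
6.7 MHz ≤ fs/2 = 15.55 MHz, appears at 6.7 MHz.

6.7 MHz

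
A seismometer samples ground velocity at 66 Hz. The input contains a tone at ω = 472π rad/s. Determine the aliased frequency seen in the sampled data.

ω = 472π rad/s → f = ω/(2π) = 236 Hz.
236 Hz mod fs = 38 Hz.
38 Hz > fs/2 = 33 Hz, folds to fs − 38 Hz = 28 Hz.

28 Hz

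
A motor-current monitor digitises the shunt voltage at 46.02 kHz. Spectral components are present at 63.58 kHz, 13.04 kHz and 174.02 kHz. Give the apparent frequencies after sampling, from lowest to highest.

fs/2 = 23.01 kHz.
63.58 kHz mod fs = 17.56 kHz.
17.56 kHz ≤ fs/2 = 23.01 kHz, appears at 17.56 kHz.
13.04 kHz ≤ fs/2 = 23.01 kHz, passes unchanged.
174.02 kHz mod fs = 35.96 kHz.
35.96 kHz > fs/2 = 23.01 kHz, folds to fs − 35.96 kHz = 10.06 kHz.
Distinct values: {10.06 kHz, 13.04 kHz, 17.56 kHz}.

10.06 kHz, 13.04 kHz, 17.56 kHz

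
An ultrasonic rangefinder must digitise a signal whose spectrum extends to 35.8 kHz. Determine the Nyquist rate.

71.6 kHz

Nyquist rate = 2 × 35.8 kHz = 71.6 kHz.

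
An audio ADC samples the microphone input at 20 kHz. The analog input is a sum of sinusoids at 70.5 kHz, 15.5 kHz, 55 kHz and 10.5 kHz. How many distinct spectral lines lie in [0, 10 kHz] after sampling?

3

fs/2 = 10 kHz.
70.5 kHz mod fs = 10.5 kHz.
10.5 kHz > fs/2 = 10 kHz, folds to fs − 10.5 kHz = 9.5 kHz.
15.5 kHz > fs/2 = 10 kHz, folds to fs − 15.5 kHz = 4.5 kHz.
55 kHz mod fs = 15 kHz.
15 kHz > fs/2 = 10 kHz, folds to fs − 15 kHz = 5 kHz.
10.5 kHz > fs/2 = 10 kHz, folds to fs − 10.5 kHz = 9.5 kHz.
Distinct values: {4.5 kHz, 5 kHz, 9.5 kHz} → 3.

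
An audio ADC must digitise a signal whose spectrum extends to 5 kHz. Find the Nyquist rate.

10 kHz

Nyquist rate = 2 × 5 kHz = 10 kHz.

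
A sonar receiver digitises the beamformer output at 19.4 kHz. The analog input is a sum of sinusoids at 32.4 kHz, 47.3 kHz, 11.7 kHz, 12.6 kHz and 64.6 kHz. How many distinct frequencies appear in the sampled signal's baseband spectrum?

fs/2 = 9.7 kHz.
32.4 kHz mod fs = 13 kHz.
13 kHz > fs/2 = 9.7 kHz, folds to fs − 13 kHz = 6.4 kHz.
47.3 kHz mod fs = 8.5 kHz.
8.5 kHz ≤ fs/2 = 9.7 kHz, appears at 8.5 kHz.
11.7 kHz > fs/2 = 9.7 kHz, folds to fs − 11.7 kHz = 7.7 kHz.
12.6 kHz > fs/2 = 9.7 kHz, folds to fs − 12.6 kHz = 6.8 kHz.
64.6 kHz mod fs = 6.4 kHz.
6.4 kHz ≤ fs/2 = 9.7 kHz, appears at 6.4 kHz.
Distinct values: {6.4 kHz, 6.8 kHz, 7.7 kHz, 8.5 kHz} → 4.

4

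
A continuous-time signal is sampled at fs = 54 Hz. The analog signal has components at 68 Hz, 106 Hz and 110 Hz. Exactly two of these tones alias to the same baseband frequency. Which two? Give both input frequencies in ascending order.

106 Hz, 110 Hz

fs/2 = 27 Hz.
68 Hz mod fs = 14 Hz.
14 Hz ≤ fs/2 = 27 Hz, appears at 14 Hz.
106 Hz mod fs = 52 Hz.
52 Hz > fs/2 = 27 Hz, folds to fs − 52 Hz = 2 Hz.
110 Hz mod fs = 2 Hz.
2 Hz ≤ fs/2 = 27 Hz, appears at 2 Hz.
106 Hz and 110 Hz both map to 2 Hz.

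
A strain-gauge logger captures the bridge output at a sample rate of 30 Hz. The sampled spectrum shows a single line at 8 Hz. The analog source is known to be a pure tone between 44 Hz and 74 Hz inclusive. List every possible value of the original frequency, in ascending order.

Frequencies that alias to 8 Hz are k·fs ± 8 Hz for integer k ≥ 0.
k=0: 8 Hz.
k=1: 22 Hz, 38 Hz.
k=2: 52 Hz, 68 Hz.
k=3: 82 Hz, 98 Hz.
Within [44 Hz, 74 Hz]: 52 Hz, 68 Hz.

52 Hz, 68 Hz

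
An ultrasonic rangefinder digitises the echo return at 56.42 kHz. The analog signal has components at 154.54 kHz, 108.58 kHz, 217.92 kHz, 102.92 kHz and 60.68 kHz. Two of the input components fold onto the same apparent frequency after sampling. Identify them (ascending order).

fs/2 = 28.21 kHz.
154.54 kHz mod fs = 41.7 kHz.
41.7 kHz > fs/2 = 28.21 kHz, folds to fs − 41.7 kHz = 14.72 kHz.
108.58 kHz mod fs = 52.16 kHz.
52.16 kHz > fs/2 = 28.21 kHz, folds to fs − 52.16 kHz = 4.26 kHz.
217.92 kHz mod fs = 48.66 kHz.
48.66 kHz > fs/2 = 28.21 kHz, folds to fs − 48.66 kHz = 7.76 kHz.
102.92 kHz mod fs = 46.5 kHz.
46.5 kHz > fs/2 = 28.21 kHz, folds to fs − 46.5 kHz = 9.92 kHz.
60.68 kHz mod fs = 4.26 kHz.
4.26 kHz ≤ fs/2 = 28.21 kHz, appears at 4.26 kHz.
60.68 kHz and 108.58 kHz both map to 4.26 kHz.

60.68 kHz, 108.58 kHz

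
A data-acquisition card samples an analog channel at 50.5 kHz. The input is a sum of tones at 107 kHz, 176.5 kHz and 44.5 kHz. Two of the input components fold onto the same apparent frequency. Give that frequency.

6 kHz

fs/2 = 25.25 kHz.
107 kHz mod fs = 6 kHz.
6 kHz ≤ fs/2 = 25.25 kHz, appears at 6 kHz.
176.5 kHz mod fs = 25 kHz.
25 kHz ≤ fs/2 = 25.25 kHz, appears at 25 kHz.
44.5 kHz > fs/2 = 25.25 kHz, folds to fs − 44.5 kHz = 6 kHz.
44.5 kHz and 107 kHz both map to 6 kHz.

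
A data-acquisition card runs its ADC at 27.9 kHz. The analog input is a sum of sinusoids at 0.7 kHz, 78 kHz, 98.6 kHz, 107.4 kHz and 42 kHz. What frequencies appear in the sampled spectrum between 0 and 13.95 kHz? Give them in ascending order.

0.7 kHz, 4.2 kHz, 5.7 kHz, 13 kHz, 13.8 kHz

fs/2 = 13.95 kHz.
0.7 kHz ≤ fs/2 = 13.95 kHz, passes unchanged.
78 kHz mod fs = 22.2 kHz.
22.2 kHz > fs/2 = 13.95 kHz, folds to fs − 22.2 kHz = 5.7 kHz.
98.6 kHz mod fs = 14.9 kHz.
14.9 kHz > fs/2 = 13.95 kHz, folds to fs − 14.9 kHz = 13 kHz.
107.4 kHz mod fs = 23.7 kHz.
23.7 kHz > fs/2 = 13.95 kHz, folds to fs − 23.7 kHz = 4.2 kHz.
42 kHz mod fs = 14.1 kHz.
14.1 kHz > fs/2 = 13.95 kHz, folds to fs − 14.1 kHz = 13.8 kHz.
Distinct values: {0.7 kHz, 4.2 kHz, 5.7 kHz, 13 kHz, 13.8 kHz}.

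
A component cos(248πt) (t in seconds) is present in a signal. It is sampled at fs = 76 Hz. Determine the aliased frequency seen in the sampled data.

28 Hz

ω = 248π rad/s → f = ω/(2π) = 124 Hz.
124 Hz mod fs = 48 Hz.
48 Hz > fs/2 = 38 Hz, folds to fs − 48 Hz = 28 Hz.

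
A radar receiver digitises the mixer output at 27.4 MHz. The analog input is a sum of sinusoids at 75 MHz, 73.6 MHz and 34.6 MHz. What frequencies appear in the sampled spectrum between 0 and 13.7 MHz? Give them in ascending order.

fs/2 = 13.7 MHz.
75 MHz mod fs = 20.2 MHz.
20.2 MHz > fs/2 = 13.7 MHz, folds to fs − 20.2 MHz = 7.2 MHz.
73.6 MHz mod fs = 18.8 MHz.
18.8 MHz > fs/2 = 13.7 MHz, folds to fs − 18.8 MHz = 8.6 MHz.
34.6 MHz mod fs = 7.2 MHz.
7.2 MHz ≤ fs/2 = 13.7 MHz, appears at 7.2 MHz.
Distinct values: {7.2 MHz, 8.6 MHz}.

7.2 MHz, 8.6 MHz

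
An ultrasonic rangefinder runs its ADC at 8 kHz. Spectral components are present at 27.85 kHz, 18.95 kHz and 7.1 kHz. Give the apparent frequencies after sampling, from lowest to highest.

0.9 kHz, 2.95 kHz, 3.85 kHz

fs/2 = 4 kHz.
27.85 kHz mod fs = 3.85 kHz.
3.85 kHz ≤ fs/2 = 4 kHz, appears at 3.85 kHz.
18.95 kHz mod fs = 2.95 kHz.
2.95 kHz ≤ fs/2 = 4 kHz, appears at 2.95 kHz.
7.1 kHz > fs/2 = 4 kHz, folds to fs − 7.1 kHz = 0.9 kHz.
Distinct values: {0.9 kHz, 2.95 kHz, 3.85 kHz}.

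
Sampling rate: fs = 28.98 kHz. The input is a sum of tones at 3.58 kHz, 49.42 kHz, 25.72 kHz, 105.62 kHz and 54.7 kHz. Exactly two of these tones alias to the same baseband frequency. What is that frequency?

fs/2 = 14.49 kHz.
3.58 kHz ≤ fs/2 = 14.49 kHz, passes unchanged.
49.42 kHz mod fs = 20.44 kHz.
20.44 kHz > fs/2 = 14.49 kHz, folds to fs − 20.44 kHz = 8.54 kHz.
25.72 kHz > fs/2 = 14.49 kHz, folds to fs − 25.72 kHz = 3.26 kHz.
105.62 kHz mod fs = 18.68 kHz.
18.68 kHz > fs/2 = 14.49 kHz, folds to fs − 18.68 kHz = 10.3 kHz.
54.7 kHz mod fs = 25.72 kHz.
25.72 kHz > fs/2 = 14.49 kHz, folds to fs − 25.72 kHz = 3.26 kHz.
25.72 kHz and 54.7 kHz both map to 3.26 kHz.

3.26 kHz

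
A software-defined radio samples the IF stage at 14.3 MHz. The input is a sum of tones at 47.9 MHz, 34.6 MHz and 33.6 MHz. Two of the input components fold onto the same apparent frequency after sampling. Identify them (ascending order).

fs/2 = 7.15 MHz.
47.9 MHz mod fs = 5 MHz.
5 MHz ≤ fs/2 = 7.15 MHz, appears at 5 MHz.
34.6 MHz mod fs = 6 MHz.
6 MHz ≤ fs/2 = 7.15 MHz, appears at 6 MHz.
33.6 MHz mod fs = 5 MHz.
5 MHz ≤ fs/2 = 7.15 MHz, appears at 5 MHz.
33.6 MHz and 47.9 MHz both map to 5 MHz.

33.6 MHz, 47.9 MHz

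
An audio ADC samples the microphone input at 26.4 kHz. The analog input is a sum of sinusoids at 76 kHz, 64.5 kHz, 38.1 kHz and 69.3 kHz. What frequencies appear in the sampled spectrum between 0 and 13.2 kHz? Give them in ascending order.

3.2 kHz, 9.9 kHz, 11.7 kHz

fs/2 = 13.2 kHz.
76 kHz mod fs = 23.2 kHz.
23.2 kHz > fs/2 = 13.2 kHz, folds to fs − 23.2 kHz = 3.2 kHz.
64.5 kHz mod fs = 11.7 kHz.
11.7 kHz ≤ fs/2 = 13.2 kHz, appears at 11.7 kHz.
38.1 kHz mod fs = 11.7 kHz.
11.7 kHz ≤ fs/2 = 13.2 kHz, appears at 11.7 kHz.
69.3 kHz mod fs = 16.5 kHz.
16.5 kHz > fs/2 = 13.2 kHz, folds to fs − 16.5 kHz = 9.9 kHz.
Distinct values: {3.2 kHz, 9.9 kHz, 11.7 kHz}.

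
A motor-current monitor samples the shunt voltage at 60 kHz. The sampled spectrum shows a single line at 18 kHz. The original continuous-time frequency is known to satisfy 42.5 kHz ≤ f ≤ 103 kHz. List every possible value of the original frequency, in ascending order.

Frequencies that alias to 18 kHz are k·fs ± 18 kHz for integer k ≥ 0.
k=0: 18 kHz.
k=1: 42 kHz, 78 kHz.
k=2: 102 kHz, 138 kHz.
k=3: 162 kHz, 198 kHz.
Within [42.5 kHz, 103 kHz]: 78 kHz, 102 kHz.

78 kHz, 102 kHz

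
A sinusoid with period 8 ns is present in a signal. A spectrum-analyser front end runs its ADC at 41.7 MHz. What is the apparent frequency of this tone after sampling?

0.1 MHz

T = 8 ns → f = 1/T = 125 MHz.
125 MHz mod fs = 41.6 MHz.
41.6 MHz > fs/2 = 20.85 MHz, folds to fs − 41.6 MHz = 0.1 MHz.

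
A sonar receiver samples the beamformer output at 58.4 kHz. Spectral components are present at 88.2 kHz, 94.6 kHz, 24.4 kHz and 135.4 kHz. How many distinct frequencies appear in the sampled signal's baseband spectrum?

4

fs/2 = 29.2 kHz.
88.2 kHz mod fs = 29.8 kHz.
29.8 kHz > fs/2 = 29.2 kHz, folds to fs − 29.8 kHz = 28.6 kHz.
94.6 kHz mod fs = 36.2 kHz.
36.2 kHz > fs/2 = 29.2 kHz, folds to fs − 36.2 kHz = 22.2 kHz.
24.4 kHz ≤ fs/2 = 29.2 kHz, passes unchanged.
135.4 kHz mod fs = 18.6 kHz.
18.6 kHz ≤ fs/2 = 29.2 kHz, appears at 18.6 kHz.
Distinct values: {18.6 kHz, 22.2 kHz, 24.4 kHz, 28.6 kHz} → 4.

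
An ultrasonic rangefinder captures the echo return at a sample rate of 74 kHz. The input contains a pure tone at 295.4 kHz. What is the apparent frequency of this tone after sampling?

295.4 kHz mod fs = 73.4 kHz.
73.4 kHz > fs/2 = 37 kHz, folds to fs − 73.4 kHz = 0.6 kHz.

0.6 kHz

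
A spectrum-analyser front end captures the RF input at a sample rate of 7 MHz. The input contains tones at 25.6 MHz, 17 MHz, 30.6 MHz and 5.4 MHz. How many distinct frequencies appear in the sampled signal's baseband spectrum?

4

fs/2 = 3.5 MHz.
25.6 MHz mod fs = 4.6 MHz.
4.6 MHz > fs/2 = 3.5 MHz, folds to fs − 4.6 MHz = 2.4 MHz.
17 MHz mod fs = 3 MHz.
3 MHz ≤ fs/2 = 3.5 MHz, appears at 3 MHz.
30.6 MHz mod fs = 2.6 MHz.
2.6 MHz ≤ fs/2 = 3.5 MHz, appears at 2.6 MHz.
5.4 MHz > fs/2 = 3.5 MHz, folds to fs − 5.4 MHz = 1.6 MHz.
Distinct values: {1.6 MHz, 2.4 MHz, 2.6 MHz, 3 MHz} → 4.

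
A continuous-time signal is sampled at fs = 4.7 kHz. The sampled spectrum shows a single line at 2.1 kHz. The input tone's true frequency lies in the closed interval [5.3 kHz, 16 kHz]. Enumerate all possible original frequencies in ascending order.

Frequencies that alias to 2.1 kHz are k·fs ± 2.1 kHz for integer k ≥ 0.
k=0: 2.1 kHz.
k=1: 2.6 kHz, 6.8 kHz.
k=2: 7.3 kHz, 11.5 kHz.
k=3: 12 kHz, 16.2 kHz.
k=4: 16.7 kHz, 20.9 kHz.
Within [5.3 kHz, 16 kHz]: 6.8 kHz, 7.3 kHz, 11.5 kHz, 12 kHz.

6.8 kHz, 7.3 kHz, 11.5 kHz, 12 kHz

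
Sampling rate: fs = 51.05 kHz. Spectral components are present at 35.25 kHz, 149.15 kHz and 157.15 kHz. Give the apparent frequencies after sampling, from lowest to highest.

4 kHz, 15.8 kHz

fs/2 = 25.525 kHz.
35.25 kHz > fs/2 = 25.525 kHz, folds to fs − 35.25 kHz = 15.8 kHz.
149.15 kHz mod fs = 47.05 kHz.
47.05 kHz > fs/2 = 25.525 kHz, folds to fs − 47.05 kHz = 4 kHz.
157.15 kHz mod fs = 4 kHz.
4 kHz ≤ fs/2 = 25.525 kHz, appears at 4 kHz.
Distinct values: {4 kHz, 15.8 kHz}.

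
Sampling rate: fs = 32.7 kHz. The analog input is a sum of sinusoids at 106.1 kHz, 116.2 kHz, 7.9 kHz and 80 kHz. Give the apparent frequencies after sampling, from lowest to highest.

7.9 kHz, 8 kHz, 14.6 kHz

fs/2 = 16.35 kHz.
106.1 kHz mod fs = 8 kHz.
8 kHz ≤ fs/2 = 16.35 kHz, appears at 8 kHz.
116.2 kHz mod fs = 18.1 kHz.
18.1 kHz > fs/2 = 16.35 kHz, folds to fs − 18.1 kHz = 14.6 kHz.
7.9 kHz ≤ fs/2 = 16.35 kHz, passes unchanged.
80 kHz mod fs = 14.6 kHz.
14.6 kHz ≤ fs/2 = 16.35 kHz, appears at 14.6 kHz.
Distinct values: {7.9 kHz, 8 kHz, 14.6 kHz}.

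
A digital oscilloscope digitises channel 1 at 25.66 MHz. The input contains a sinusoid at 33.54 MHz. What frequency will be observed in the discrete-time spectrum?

7.88 MHz

33.54 MHz mod fs = 7.88 MHz.
7.88 MHz ≤ fs/2 = 12.83 MHz, appears at 7.88 MHz.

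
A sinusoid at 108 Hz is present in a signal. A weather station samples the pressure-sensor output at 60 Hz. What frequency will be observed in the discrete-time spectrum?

12 Hz

108 Hz mod fs = 48 Hz.
48 Hz > fs/2 = 30 Hz, folds to fs − 48 Hz = 12 Hz.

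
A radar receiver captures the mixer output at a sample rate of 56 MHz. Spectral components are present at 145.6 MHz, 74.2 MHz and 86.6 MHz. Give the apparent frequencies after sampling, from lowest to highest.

18.2 MHz, 22.4 MHz, 25.4 MHz

fs/2 = 28 MHz.
145.6 MHz mod fs = 33.6 MHz.
33.6 MHz > fs/2 = 28 MHz, folds to fs − 33.6 MHz = 22.4 MHz.
74.2 MHz mod fs = 18.2 MHz.
18.2 MHz ≤ fs/2 = 28 MHz, appears at 18.2 MHz.
86.6 MHz mod fs = 30.6 MHz.
30.6 MHz > fs/2 = 28 MHz, folds to fs − 30.6 MHz = 25.4 MHz.
Distinct values: {18.2 MHz, 22.4 MHz, 25.4 MHz}.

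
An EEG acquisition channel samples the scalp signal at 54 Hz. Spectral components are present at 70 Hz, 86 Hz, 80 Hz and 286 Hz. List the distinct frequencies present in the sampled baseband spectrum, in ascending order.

fs/2 = 27 Hz.
70 Hz mod fs = 16 Hz.
16 Hz ≤ fs/2 = 27 Hz, appears at 16 Hz.
86 Hz mod fs = 32 Hz.
32 Hz > fs/2 = 27 Hz, folds to fs − 32 Hz = 22 Hz.
80 Hz mod fs = 26 Hz.
26 Hz ≤ fs/2 = 27 Hz, appears at 26 Hz.
286 Hz mod fs = 16 Hz.
16 Hz ≤ fs/2 = 27 Hz, appears at 16 Hz.
Distinct values: {16 Hz, 22 Hz, 26 Hz}.

16 Hz, 22 Hz, 26 Hz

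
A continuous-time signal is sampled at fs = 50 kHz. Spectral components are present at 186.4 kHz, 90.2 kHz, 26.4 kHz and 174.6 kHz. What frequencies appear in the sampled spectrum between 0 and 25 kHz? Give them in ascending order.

fs/2 = 25 kHz.
186.4 kHz mod fs = 36.4 kHz.
36.4 kHz > fs/2 = 25 kHz, folds to fs − 36.4 kHz = 13.6 kHz.
90.2 kHz mod fs = 40.2 kHz.
40.2 kHz > fs/2 = 25 kHz, folds to fs − 40.2 kHz = 9.8 kHz.
26.4 kHz > fs/2 = 25 kHz, folds to fs − 26.4 kHz = 23.6 kHz.
174.6 kHz mod fs = 24.6 kHz.
24.6 kHz ≤ fs/2 = 25 kHz, appears at 24.6 kHz.
Distinct values: {9.8 kHz, 13.6 kHz, 23.6 kHz, 24.6 kHz}.

9.8 kHz, 13.6 kHz, 23.6 kHz, 24.6 kHz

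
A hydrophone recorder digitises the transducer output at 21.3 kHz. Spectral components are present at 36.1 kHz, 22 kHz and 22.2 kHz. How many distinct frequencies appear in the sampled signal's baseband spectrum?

3

fs/2 = 10.65 kHz.
36.1 kHz mod fs = 14.8 kHz.
14.8 kHz > fs/2 = 10.65 kHz, folds to fs − 14.8 kHz = 6.5 kHz.
22 kHz mod fs = 0.7 kHz.
0.7 kHz ≤ fs/2 = 10.65 kHz, appears at 0.7 kHz.
22.2 kHz mod fs = 0.9 kHz.
0.9 kHz ≤ fs/2 = 10.65 kHz, appears at 0.9 kHz.
Distinct values: {0.7 kHz, 0.9 kHz, 6.5 kHz} → 3.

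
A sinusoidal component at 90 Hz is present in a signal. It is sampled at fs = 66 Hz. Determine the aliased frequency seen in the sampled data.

90 Hz mod fs = 24 Hz.
24 Hz ≤ fs/2 = 33 Hz, appears at 24 Hz.

24 Hz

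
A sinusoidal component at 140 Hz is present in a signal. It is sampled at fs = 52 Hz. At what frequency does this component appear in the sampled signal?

140 Hz mod fs = 36 Hz.
36 Hz > fs/2 = 26 Hz, folds to fs − 36 Hz = 16 Hz.

16 Hz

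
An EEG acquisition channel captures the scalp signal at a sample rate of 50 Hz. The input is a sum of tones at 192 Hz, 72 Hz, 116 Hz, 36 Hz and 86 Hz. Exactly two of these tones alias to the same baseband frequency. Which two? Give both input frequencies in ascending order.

fs/2 = 25 Hz.
192 Hz mod fs = 42 Hz.
42 Hz > fs/2 = 25 Hz, folds to fs − 42 Hz = 8 Hz.
72 Hz mod fs = 22 Hz.
22 Hz ≤ fs/2 = 25 Hz, appears at 22 Hz.
116 Hz mod fs = 16 Hz.
16 Hz ≤ fs/2 = 25 Hz, appears at 16 Hz.
36 Hz > fs/2 = 25 Hz, folds to fs − 36 Hz = 14 Hz.
86 Hz mod fs = 36 Hz.
36 Hz > fs/2 = 25 Hz, folds to fs − 36 Hz = 14 Hz.
36 Hz and 86 Hz both map to 14 Hz.

36 Hz, 86 Hz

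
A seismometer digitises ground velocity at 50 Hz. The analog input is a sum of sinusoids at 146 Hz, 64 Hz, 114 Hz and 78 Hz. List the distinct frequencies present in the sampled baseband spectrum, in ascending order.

fs/2 = 25 Hz.
146 Hz mod fs = 46 Hz.
46 Hz > fs/2 = 25 Hz, folds to fs − 46 Hz = 4 Hz.
64 Hz mod fs = 14 Hz.
14 Hz ≤ fs/2 = 25 Hz, appears at 14 Hz.
114 Hz mod fs = 14 Hz.
14 Hz ≤ fs/2 = 25 Hz, appears at 14 Hz.
78 Hz mod fs = 28 Hz.
28 Hz > fs/2 = 25 Hz, folds to fs − 28 Hz = 22 Hz.
Distinct values: {4 Hz, 14 Hz, 22 Hz}.

4 Hz, 14 Hz, 22 Hz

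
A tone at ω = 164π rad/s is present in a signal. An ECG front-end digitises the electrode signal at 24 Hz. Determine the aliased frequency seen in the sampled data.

10 Hz

ω = 164π rad/s → f = ω/(2π) = 82 Hz.
82 Hz mod fs = 10 Hz.
10 Hz ≤ fs/2 = 12 Hz, appears at 10 Hz.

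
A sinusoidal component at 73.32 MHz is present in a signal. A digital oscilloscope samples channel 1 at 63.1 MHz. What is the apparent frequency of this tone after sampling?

73.32 MHz mod fs = 10.22 MHz.
10.22 MHz ≤ fs/2 = 31.55 MHz, appears at 10.22 MHz.

10.22 MHz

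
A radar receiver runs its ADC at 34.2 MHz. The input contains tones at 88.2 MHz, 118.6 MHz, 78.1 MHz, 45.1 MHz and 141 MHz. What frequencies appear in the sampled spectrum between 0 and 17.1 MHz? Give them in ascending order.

fs/2 = 17.1 MHz.
88.2 MHz mod fs = 19.8 MHz.
19.8 MHz > fs/2 = 17.1 MHz, folds to fs − 19.8 MHz = 14.4 MHz.
118.6 MHz mod fs = 16 MHz.
16 MHz ≤ fs/2 = 17.1 MHz, appears at 16 MHz.
78.1 MHz mod fs = 9.7 MHz.
9.7 MHz ≤ fs/2 = 17.1 MHz, appears at 9.7 MHz.
45.1 MHz mod fs = 10.9 MHz.
10.9 MHz ≤ fs/2 = 17.1 MHz, appears at 10.9 MHz.
141 MHz mod fs = 4.2 MHz.
4.2 MHz ≤ fs/2 = 17.1 MHz, appears at 4.2 MHz.
Distinct values: {4.2 MHz, 9.7 MHz, 10.9 MHz, 14.4 MHz, 16 MHz}.

4.2 MHz, 9.7 MHz, 10.9 MHz, 14.4 MHz, 16 MHz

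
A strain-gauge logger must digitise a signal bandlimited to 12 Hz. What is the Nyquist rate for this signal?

Nyquist rate = 2 × 12 Hz = 24 Hz.

24 Hz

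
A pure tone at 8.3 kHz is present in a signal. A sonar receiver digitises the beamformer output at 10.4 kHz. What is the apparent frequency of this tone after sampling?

8.3 kHz > fs/2 = 5.2 kHz, folds to fs − 8.3 kHz = 2.1 kHz.

2.1 kHz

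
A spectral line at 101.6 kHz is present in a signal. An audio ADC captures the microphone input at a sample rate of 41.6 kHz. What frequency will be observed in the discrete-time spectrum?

101.6 kHz mod fs = 18.4 kHz.
18.4 kHz ≤ fs/2 = 20.8 kHz, appears at 18.4 kHz.

18.4 kHz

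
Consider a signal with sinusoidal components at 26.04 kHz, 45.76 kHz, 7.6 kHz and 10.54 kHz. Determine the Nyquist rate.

Highest-frequency component: 45.76 kHz.
Nyquist rate = 2 × 45.76 kHz = 91.52 kHz.

91.52 kHz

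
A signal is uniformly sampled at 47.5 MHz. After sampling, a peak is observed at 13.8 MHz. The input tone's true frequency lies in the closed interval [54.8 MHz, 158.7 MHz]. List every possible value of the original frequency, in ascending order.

Frequencies that alias to 13.8 MHz are k·fs ± 13.8 MHz for integer k ≥ 0.
k=0: 13.8 MHz.
k=1: 33.7 MHz, 61.3 MHz.
k=2: 81.2 MHz, 108.8 MHz.
k=3: 128.7 MHz, 156.3 MHz.
k=4: 176.2 MHz, 203.8 MHz.
Within [54.8 MHz, 158.7 MHz]: 61.3 MHz, 81.2 MHz, 108.8 MHz, 128.7 MHz, 156.3 MHz.

61.3 MHz, 81.2 MHz, 108.8 MHz, 128.7 MHz, 156.3 MHz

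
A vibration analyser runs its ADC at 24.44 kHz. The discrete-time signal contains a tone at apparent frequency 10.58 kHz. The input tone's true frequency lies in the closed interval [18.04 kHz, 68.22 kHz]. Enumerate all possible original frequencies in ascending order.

35.02 kHz, 38.3 kHz, 59.46 kHz, 62.74 kHz

Frequencies that alias to 10.58 kHz are k·fs ± 10.58 kHz for integer k ≥ 0.
k=0: 10.58 kHz.
k=1: 13.86 kHz, 35.02 kHz.
k=2: 38.3 kHz, 59.46 kHz.
k=3: 62.74 kHz, 83.9 kHz.
k=4: 87.18 kHz, 108.34 kHz.
Within [18.04 kHz, 68.22 kHz]: 35.02 kHz, 38.3 kHz, 59.46 kHz, 62.74 kHz.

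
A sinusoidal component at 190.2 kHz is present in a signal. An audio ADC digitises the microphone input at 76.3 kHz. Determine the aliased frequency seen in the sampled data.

190.2 kHz mod fs = 37.6 kHz.
37.6 kHz ≤ fs/2 = 38.15 kHz, appears at 37.6 kHz.

37.6 kHz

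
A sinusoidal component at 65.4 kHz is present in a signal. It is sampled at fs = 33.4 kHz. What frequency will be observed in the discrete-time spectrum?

1.4 kHz

65.4 kHz mod fs = 32 kHz.
32 kHz > fs/2 = 16.7 kHz, folds to fs − 32 kHz = 1.4 kHz.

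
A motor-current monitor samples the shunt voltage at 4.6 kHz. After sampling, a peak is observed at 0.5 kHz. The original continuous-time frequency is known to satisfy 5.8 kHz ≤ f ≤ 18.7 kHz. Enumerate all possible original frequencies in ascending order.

8.7 kHz, 9.7 kHz, 13.3 kHz, 14.3 kHz, 17.9 kHz

Frequencies that alias to 0.5 kHz are k·fs ± 0.5 kHz for integer k ≥ 0.
k=0: 0.5 kHz.
k=1: 4.1 kHz, 5.1 kHz.
k=2: 8.7 kHz, 9.7 kHz.
k=3: 13.3 kHz, 14.3 kHz.
k=4: 17.9 kHz, 18.9 kHz.
k=5: 22.5 kHz, 23.5 kHz.
Within [5.8 kHz, 18.7 kHz]: 8.7 kHz, 9.7 kHz, 13.3 kHz, 14.3 kHz, 17.9 kHz.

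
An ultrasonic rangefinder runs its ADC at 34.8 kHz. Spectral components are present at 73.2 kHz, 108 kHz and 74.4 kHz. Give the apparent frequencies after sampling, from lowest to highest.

fs/2 = 17.4 kHz.
73.2 kHz mod fs = 3.6 kHz.
3.6 kHz ≤ fs/2 = 17.4 kHz, appears at 3.6 kHz.
108 kHz mod fs = 3.6 kHz.
3.6 kHz ≤ fs/2 = 17.4 kHz, appears at 3.6 kHz.
74.4 kHz mod fs = 4.8 kHz.
4.8 kHz ≤ fs/2 = 17.4 kHz, appears at 4.8 kHz.
Distinct values: {3.6 kHz, 4.8 kHz}.

3.6 kHz, 4.8 kHz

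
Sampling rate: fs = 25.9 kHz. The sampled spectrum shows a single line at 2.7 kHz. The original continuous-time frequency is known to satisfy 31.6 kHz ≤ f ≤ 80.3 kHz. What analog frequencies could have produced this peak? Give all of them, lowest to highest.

Frequencies that alias to 2.7 kHz are k·fs ± 2.7 kHz for integer k ≥ 0.
k=0: 2.7 kHz.
k=1: 23.2 kHz, 28.6 kHz.
k=2: 49.1 kHz, 54.5 kHz.
k=3: 75 kHz, 80.4 kHz.
k=4: 100.9 kHz, 106.3 kHz.
Within [31.6 kHz, 80.3 kHz]: 49.1 kHz, 54.5 kHz, 75 kHz.

49.1 kHz, 54.5 kHz, 75 kHz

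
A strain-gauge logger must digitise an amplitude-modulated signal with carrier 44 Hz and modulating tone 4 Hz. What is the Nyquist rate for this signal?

AM sidebands sit at fc ± fm = 40 Hz and 48 Hz.
Highest-frequency component: 48 Hz.
Nyquist rate = 2 × 48 Hz = 96 Hz.

96 Hz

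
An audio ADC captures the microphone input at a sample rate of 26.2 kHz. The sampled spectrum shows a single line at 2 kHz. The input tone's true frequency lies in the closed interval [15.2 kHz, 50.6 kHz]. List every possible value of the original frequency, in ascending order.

24.2 kHz, 28.2 kHz, 50.4 kHz

Frequencies that alias to 2 kHz are k·fs ± 2 kHz for integer k ≥ 0.
k=0: 2 kHz.
k=1: 24.2 kHz, 28.2 kHz.
k=2: 50.4 kHz, 54.4 kHz.
k=3: 76.6 kHz, 80.6 kHz.
Within [15.2 kHz, 50.6 kHz]: 24.2 kHz, 28.2 kHz, 50.4 kHz.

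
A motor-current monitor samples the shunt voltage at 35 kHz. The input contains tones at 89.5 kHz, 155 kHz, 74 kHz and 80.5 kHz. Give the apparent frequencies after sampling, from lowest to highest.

fs/2 = 17.5 kHz.
89.5 kHz mod fs = 19.5 kHz.
19.5 kHz > fs/2 = 17.5 kHz, folds to fs − 19.5 kHz = 15.5 kHz.
155 kHz mod fs = 15 kHz.
15 kHz ≤ fs/2 = 17.5 kHz, appears at 15 kHz.
74 kHz mod fs = 4 kHz.
4 kHz ≤ fs/2 = 17.5 kHz, appears at 4 kHz.
80.5 kHz mod fs = 10.5 kHz.
10.5 kHz ≤ fs/2 = 17.5 kHz, appears at 10.5 kHz.
Distinct values: {4 kHz, 10.5 kHz, 15 kHz, 15.5 kHz}.

4 kHz, 10.5 kHz, 15 kHz, 15.5 kHz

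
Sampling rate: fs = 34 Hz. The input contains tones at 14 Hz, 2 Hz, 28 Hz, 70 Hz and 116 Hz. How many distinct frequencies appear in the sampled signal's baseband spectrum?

fs/2 = 17 Hz.
14 Hz ≤ fs/2 = 17 Hz, passes unchanged.
2 Hz ≤ fs/2 = 17 Hz, passes unchanged.
28 Hz > fs/2 = 17 Hz, folds to fs − 28 Hz = 6 Hz.
70 Hz mod fs = 2 Hz.
2 Hz ≤ fs/2 = 17 Hz, appears at 2 Hz.
116 Hz mod fs = 14 Hz.
14 Hz ≤ fs/2 = 17 Hz, appears at 14 Hz.
Distinct values: {2 Hz, 6 Hz, 14 Hz} → 3.

3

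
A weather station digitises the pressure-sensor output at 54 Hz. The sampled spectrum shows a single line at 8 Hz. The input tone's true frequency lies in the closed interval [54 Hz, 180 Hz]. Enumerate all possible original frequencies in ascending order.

Frequencies that alias to 8 Hz are k·fs ± 8 Hz for integer k ≥ 0.
k=0: 8 Hz.
k=1: 46 Hz, 62 Hz.
k=2: 100 Hz, 116 Hz.
k=3: 154 Hz, 170 Hz.
k=4: 208 Hz, 224 Hz.
Within [54 Hz, 180 Hz]: 62 Hz, 100 Hz, 116 Hz, 154 Hz, 170 Hz.

62 Hz, 100 Hz, 116 Hz, 154 Hz, 170 Hz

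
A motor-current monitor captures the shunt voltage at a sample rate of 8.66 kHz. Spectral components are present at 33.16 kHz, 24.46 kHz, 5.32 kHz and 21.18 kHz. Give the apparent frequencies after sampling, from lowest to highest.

1.48 kHz, 1.52 kHz, 3.34 kHz, 3.86 kHz

fs/2 = 4.33 kHz.
33.16 kHz mod fs = 7.18 kHz.
7.18 kHz > fs/2 = 4.33 kHz, folds to fs − 7.18 kHz = 1.48 kHz.
24.46 kHz mod fs = 7.14 kHz.
7.14 kHz > fs/2 = 4.33 kHz, folds to fs − 7.14 kHz = 1.52 kHz.
5.32 kHz > fs/2 = 4.33 kHz, folds to fs − 5.32 kHz = 3.34 kHz.
21.18 kHz mod fs = 3.86 kHz.
3.86 kHz ≤ fs/2 = 4.33 kHz, appears at 3.86 kHz.
Distinct values: {1.48 kHz, 1.52 kHz, 3.34 kHz, 3.86 kHz}.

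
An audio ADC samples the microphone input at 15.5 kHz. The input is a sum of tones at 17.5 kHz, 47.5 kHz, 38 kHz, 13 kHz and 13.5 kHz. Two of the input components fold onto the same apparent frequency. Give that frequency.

2 kHz

fs/2 = 7.75 kHz.
17.5 kHz mod fs = 2 kHz.
2 kHz ≤ fs/2 = 7.75 kHz, appears at 2 kHz.
47.5 kHz mod fs = 1 kHz.
1 kHz ≤ fs/2 = 7.75 kHz, appears at 1 kHz.
38 kHz mod fs = 7 kHz.
7 kHz ≤ fs/2 = 7.75 kHz, appears at 7 kHz.
13 kHz > fs/2 = 7.75 kHz, folds to fs − 13 kHz = 2.5 kHz.
13.5 kHz > fs/2 = 7.75 kHz, folds to fs − 13.5 kHz = 2 kHz.
13.5 kHz and 17.5 kHz both map to 2 kHz.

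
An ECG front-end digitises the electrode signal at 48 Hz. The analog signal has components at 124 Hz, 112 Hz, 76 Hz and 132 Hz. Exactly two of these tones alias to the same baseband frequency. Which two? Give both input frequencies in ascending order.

76 Hz, 124 Hz

fs/2 = 24 Hz.
124 Hz mod fs = 28 Hz.
28 Hz > fs/2 = 24 Hz, folds to fs − 28 Hz = 20 Hz.
112 Hz mod fs = 16 Hz.
16 Hz ≤ fs/2 = 24 Hz, appears at 16 Hz.
76 Hz mod fs = 28 Hz.
28 Hz > fs/2 = 24 Hz, folds to fs − 28 Hz = 20 Hz.
132 Hz mod fs = 36 Hz.
36 Hz > fs/2 = 24 Hz, folds to fs − 36 Hz = 12 Hz.
76 Hz and 124 Hz both map to 20 Hz.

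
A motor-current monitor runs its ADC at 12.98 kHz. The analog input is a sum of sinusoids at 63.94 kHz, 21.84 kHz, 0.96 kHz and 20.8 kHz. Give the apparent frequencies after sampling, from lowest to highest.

fs/2 = 6.49 kHz.
63.94 kHz mod fs = 12.02 kHz.
12.02 kHz > fs/2 = 6.49 kHz, folds to fs − 12.02 kHz = 0.96 kHz.
21.84 kHz mod fs = 8.86 kHz.
8.86 kHz > fs/2 = 6.49 kHz, folds to fs − 8.86 kHz = 4.12 kHz.
0.96 kHz ≤ fs/2 = 6.49 kHz, passes unchanged.
20.8 kHz mod fs = 7.82 kHz.
7.82 kHz > fs/2 = 6.49 kHz, folds to fs − 7.82 kHz = 5.16 kHz.
Distinct values: {0.96 kHz, 4.12 kHz, 5.16 kHz}.

0.96 kHz, 4.12 kHz, 5.16 kHz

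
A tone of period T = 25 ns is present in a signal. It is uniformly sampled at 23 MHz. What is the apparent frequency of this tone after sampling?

T = 25 ns → f = 1/T = 40 MHz.
40 MHz mod fs = 17 MHz.
17 MHz > fs/2 = 11.5 MHz, folds to fs − 17 MHz = 6 MHz.

6 MHz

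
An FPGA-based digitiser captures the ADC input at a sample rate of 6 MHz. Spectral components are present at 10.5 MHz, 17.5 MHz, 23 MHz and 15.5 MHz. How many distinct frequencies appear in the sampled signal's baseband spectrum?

fs/2 = 3 MHz.
10.5 MHz mod fs = 4.5 MHz.
4.5 MHz > fs/2 = 3 MHz, folds to fs − 4.5 MHz = 1.5 MHz.
17.5 MHz mod fs = 5.5 MHz.
5.5 MHz > fs/2 = 3 MHz, folds to fs − 5.5 MHz = 0.5 MHz.
23 MHz mod fs = 5 MHz.
5 MHz > fs/2 = 3 MHz, folds to fs − 5 MHz = 1 MHz.
15.5 MHz mod fs = 3.5 MHz.
3.5 MHz > fs/2 = 3 MHz, folds to fs − 3.5 MHz = 2.5 MHz.
Distinct values: {0.5 MHz, 1 MHz, 1.5 MHz, 2.5 MHz} → 4.

4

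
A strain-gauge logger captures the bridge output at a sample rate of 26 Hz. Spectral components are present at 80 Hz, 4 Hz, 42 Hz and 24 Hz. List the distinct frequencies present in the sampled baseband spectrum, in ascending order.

2 Hz, 4 Hz, 10 Hz

fs/2 = 13 Hz.
80 Hz mod fs = 2 Hz.
2 Hz ≤ fs/2 = 13 Hz, appears at 2 Hz.
4 Hz ≤ fs/2 = 13 Hz, passes unchanged.
42 Hz mod fs = 16 Hz.
16 Hz > fs/2 = 13 Hz, folds to fs − 16 Hz = 10 Hz.
24 Hz > fs/2 = 13 Hz, folds to fs − 24 Hz = 2 Hz.
Distinct values: {2 Hz, 4 Hz, 10 Hz}.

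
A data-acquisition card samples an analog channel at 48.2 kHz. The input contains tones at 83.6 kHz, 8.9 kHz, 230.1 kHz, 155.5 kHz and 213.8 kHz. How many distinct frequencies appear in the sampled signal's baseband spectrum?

4

fs/2 = 24.1 kHz.
83.6 kHz mod fs = 35.4 kHz.
35.4 kHz > fs/2 = 24.1 kHz, folds to fs − 35.4 kHz = 12.8 kHz.
8.9 kHz ≤ fs/2 = 24.1 kHz, passes unchanged.
230.1 kHz mod fs = 37.3 kHz.
37.3 kHz > fs/2 = 24.1 kHz, folds to fs − 37.3 kHz = 10.9 kHz.
155.5 kHz mod fs = 10.9 kHz.
10.9 kHz ≤ fs/2 = 24.1 kHz, appears at 10.9 kHz.
213.8 kHz mod fs = 21 kHz.
21 kHz ≤ fs/2 = 24.1 kHz, appears at 21 kHz.
Distinct values: {8.9 kHz, 10.9 kHz, 12.8 kHz, 21 kHz} → 4.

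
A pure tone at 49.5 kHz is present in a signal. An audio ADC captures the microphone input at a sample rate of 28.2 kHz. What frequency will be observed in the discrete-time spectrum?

6.9 kHz

49.5 kHz mod fs = 21.3 kHz.
21.3 kHz > fs/2 = 14.1 kHz, folds to fs − 21.3 kHz = 6.9 kHz.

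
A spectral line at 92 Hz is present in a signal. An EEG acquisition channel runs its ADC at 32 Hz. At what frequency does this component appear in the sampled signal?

92 Hz mod fs = 28 Hz.
28 Hz > fs/2 = 16 Hz, folds to fs − 28 Hz = 4 Hz.

4 Hz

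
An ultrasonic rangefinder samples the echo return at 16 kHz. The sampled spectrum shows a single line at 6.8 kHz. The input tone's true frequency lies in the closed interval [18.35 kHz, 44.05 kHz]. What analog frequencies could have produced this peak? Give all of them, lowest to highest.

Frequencies that alias to 6.8 kHz are k·fs ± 6.8 kHz for integer k ≥ 0.
k=0: 6.8 kHz.
k=1: 9.2 kHz, 22.8 kHz.
k=2: 25.2 kHz, 38.8 kHz.
k=3: 41.2 kHz, 54.8 kHz.
k=4: 57.2 kHz, 70.8 kHz.
Within [18.35 kHz, 44.05 kHz]: 22.8 kHz, 25.2 kHz, 38.8 kHz, 41.2 kHz.

22.8 kHz, 25.2 kHz, 38.8 kHz, 41.2 kHz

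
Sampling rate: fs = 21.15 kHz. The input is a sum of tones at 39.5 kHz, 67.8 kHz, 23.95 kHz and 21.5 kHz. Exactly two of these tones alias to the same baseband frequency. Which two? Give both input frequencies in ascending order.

fs/2 = 10.575 kHz.
39.5 kHz mod fs = 18.35 kHz.
18.35 kHz > fs/2 = 10.575 kHz, folds to fs − 18.35 kHz = 2.8 kHz.
67.8 kHz mod fs = 4.35 kHz.
4.35 kHz ≤ fs/2 = 10.575 kHz, appears at 4.35 kHz.
23.95 kHz mod fs = 2.8 kHz.
2.8 kHz ≤ fs/2 = 10.575 kHz, appears at 2.8 kHz.
21.5 kHz mod fs = 0.35 kHz.
0.35 kHz ≤ fs/2 = 10.575 kHz, appears at 0.35 kHz.
23.95 kHz and 39.5 kHz both map to 2.8 kHz.

23.95 kHz, 39.5 kHz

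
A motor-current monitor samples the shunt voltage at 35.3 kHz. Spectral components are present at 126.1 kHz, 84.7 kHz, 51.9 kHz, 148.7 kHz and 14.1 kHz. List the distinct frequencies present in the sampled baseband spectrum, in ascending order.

7.5 kHz, 14.1 kHz, 15.1 kHz, 16.6 kHz

fs/2 = 17.65 kHz.
126.1 kHz mod fs = 20.2 kHz.
20.2 kHz > fs/2 = 17.65 kHz, folds to fs − 20.2 kHz = 15.1 kHz.
84.7 kHz mod fs = 14.1 kHz.
14.1 kHz ≤ fs/2 = 17.65 kHz, appears at 14.1 kHz.
51.9 kHz mod fs = 16.6 kHz.
16.6 kHz ≤ fs/2 = 17.65 kHz, appears at 16.6 kHz.
148.7 kHz mod fs = 7.5 kHz.
7.5 kHz ≤ fs/2 = 17.65 kHz, appears at 7.5 kHz.
14.1 kHz ≤ fs/2 = 17.65 kHz, passes unchanged.
Distinct values: {7.5 kHz, 14.1 kHz, 15.1 kHz, 16.6 kHz}.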